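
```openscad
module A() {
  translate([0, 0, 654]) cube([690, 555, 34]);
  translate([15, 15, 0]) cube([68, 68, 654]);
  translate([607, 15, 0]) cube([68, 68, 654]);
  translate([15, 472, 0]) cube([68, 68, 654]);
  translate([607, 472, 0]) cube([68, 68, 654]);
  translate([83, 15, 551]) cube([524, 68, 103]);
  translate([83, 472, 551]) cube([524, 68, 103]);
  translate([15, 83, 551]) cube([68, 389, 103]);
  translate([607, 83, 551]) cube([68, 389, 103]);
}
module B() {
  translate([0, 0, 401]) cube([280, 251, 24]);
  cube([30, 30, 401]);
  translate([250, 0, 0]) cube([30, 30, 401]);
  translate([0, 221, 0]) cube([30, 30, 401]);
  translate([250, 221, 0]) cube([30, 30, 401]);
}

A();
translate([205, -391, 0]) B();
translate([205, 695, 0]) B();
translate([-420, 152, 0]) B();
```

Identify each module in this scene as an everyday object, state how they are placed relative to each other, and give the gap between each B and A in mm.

Each stool's nearest face is 140 mm from the table's bounding box.

A is a table. B is a stool. Three stools sit around the table at the −y, +y, −x sides. The gap between each stool and the table is 140 mm.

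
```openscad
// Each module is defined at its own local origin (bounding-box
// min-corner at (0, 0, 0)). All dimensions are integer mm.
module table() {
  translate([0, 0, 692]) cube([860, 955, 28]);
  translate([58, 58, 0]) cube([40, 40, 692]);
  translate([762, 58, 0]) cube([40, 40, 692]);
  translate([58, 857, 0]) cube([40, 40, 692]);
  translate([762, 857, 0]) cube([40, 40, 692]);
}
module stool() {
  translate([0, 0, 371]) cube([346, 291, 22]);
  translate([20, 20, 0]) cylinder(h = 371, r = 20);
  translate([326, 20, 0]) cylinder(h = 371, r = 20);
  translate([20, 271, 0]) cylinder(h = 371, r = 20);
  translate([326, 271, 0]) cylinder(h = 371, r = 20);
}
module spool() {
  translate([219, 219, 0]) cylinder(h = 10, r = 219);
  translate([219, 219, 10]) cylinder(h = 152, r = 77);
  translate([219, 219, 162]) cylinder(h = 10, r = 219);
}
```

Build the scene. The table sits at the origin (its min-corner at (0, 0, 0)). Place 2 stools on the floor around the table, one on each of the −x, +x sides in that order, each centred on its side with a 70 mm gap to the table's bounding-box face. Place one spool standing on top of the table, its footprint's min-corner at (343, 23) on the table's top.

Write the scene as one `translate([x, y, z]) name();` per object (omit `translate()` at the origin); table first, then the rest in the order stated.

table();
translate([-416, 332, 0]) stool();
translate([930, 332, 0]) stool();
translate([343, 23, 720]) spool();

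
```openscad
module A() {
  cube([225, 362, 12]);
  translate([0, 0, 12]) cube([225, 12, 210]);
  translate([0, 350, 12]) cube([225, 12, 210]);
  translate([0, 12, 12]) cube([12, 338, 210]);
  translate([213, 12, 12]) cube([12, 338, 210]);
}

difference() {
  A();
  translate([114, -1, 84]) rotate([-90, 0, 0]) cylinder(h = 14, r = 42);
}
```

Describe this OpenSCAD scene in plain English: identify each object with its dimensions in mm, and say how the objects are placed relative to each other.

A is an open-topped rectangular box: outside dimensions 225×362×222 mm, with a uniform wall and base thickness of 12 mm. The base is a full 225×362 slab on the floor; four walls sit on top of the base. The front and back walls (the −y and +y sides) span the full width; the two side walls fit between them.

The open box has a circular hole of radius 42 mm through its front wall, centred at (x = 114, z = 84).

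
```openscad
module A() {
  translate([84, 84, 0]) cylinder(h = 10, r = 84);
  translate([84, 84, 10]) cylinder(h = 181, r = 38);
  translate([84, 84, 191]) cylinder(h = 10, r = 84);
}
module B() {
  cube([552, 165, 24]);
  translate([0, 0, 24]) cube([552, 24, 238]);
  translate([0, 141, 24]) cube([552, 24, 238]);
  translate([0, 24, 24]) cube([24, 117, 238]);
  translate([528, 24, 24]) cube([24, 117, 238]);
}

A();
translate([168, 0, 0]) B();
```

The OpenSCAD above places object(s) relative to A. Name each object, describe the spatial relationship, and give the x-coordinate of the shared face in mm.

The spool's +x face and the open box's −x face are both at x = 168 mm.

A is a spool. B is an open box. The open box is against the spool's +x side, with their −y faces flush. The x-coordinate of the shared face is 168 mm.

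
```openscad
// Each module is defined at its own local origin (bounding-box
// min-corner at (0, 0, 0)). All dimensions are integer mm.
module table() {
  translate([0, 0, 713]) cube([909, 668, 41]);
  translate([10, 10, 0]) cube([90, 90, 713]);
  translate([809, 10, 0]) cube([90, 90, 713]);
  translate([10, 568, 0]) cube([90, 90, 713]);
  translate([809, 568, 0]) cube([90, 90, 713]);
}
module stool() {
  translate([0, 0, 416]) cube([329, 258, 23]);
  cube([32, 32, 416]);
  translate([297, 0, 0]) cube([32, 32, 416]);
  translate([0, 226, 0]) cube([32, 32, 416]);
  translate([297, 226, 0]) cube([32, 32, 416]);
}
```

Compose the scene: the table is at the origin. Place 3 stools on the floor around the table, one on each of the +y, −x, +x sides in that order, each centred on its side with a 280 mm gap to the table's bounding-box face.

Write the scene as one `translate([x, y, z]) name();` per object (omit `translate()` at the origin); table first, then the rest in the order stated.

table();
translate([290, 948, 0]) stool();
translate([-609, 205, 0]) stool();
translate([1189, 205, 0]) stool();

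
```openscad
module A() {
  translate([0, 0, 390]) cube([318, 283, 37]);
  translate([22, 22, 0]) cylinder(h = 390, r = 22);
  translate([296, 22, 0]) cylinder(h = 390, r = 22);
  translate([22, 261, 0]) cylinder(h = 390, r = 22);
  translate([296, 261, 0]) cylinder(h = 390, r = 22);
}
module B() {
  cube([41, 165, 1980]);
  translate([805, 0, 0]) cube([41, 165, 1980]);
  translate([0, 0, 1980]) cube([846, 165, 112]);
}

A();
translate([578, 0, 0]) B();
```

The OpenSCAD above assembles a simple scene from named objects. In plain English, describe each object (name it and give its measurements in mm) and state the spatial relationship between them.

A is a simple wooden stool: a rectangular seat 318 mm (x) by 283 mm (y), 37 mm thick, top face at z = 427 mm, on four round legs, each 44 mm in diameter. The legs rest on z = 0, each leg's axis is inset half a diameter from the nearest pair of seat edges (so the leg's bounding box is flush with the corner).

B is a rectangular door frame: two vertical jambs of 41×165 mm section, 1980 mm tall, with a clear opening 764 mm wide between their inner faces. A header 112 mm tall and 165 mm deep lies on top of the jambs and spans the full outside width.

The door frame is on the floor beside the stool on its +x side.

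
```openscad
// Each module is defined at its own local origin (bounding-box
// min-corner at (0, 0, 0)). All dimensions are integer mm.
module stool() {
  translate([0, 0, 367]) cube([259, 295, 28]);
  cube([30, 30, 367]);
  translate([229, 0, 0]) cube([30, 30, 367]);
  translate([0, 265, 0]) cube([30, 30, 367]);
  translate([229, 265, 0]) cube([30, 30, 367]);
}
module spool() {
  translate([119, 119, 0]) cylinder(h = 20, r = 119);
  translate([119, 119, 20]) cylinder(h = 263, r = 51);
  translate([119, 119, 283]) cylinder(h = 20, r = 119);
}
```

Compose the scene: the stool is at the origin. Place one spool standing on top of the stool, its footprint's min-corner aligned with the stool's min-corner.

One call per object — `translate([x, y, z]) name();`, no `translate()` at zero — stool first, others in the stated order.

stool();
translate([0, 0, 395]) spool();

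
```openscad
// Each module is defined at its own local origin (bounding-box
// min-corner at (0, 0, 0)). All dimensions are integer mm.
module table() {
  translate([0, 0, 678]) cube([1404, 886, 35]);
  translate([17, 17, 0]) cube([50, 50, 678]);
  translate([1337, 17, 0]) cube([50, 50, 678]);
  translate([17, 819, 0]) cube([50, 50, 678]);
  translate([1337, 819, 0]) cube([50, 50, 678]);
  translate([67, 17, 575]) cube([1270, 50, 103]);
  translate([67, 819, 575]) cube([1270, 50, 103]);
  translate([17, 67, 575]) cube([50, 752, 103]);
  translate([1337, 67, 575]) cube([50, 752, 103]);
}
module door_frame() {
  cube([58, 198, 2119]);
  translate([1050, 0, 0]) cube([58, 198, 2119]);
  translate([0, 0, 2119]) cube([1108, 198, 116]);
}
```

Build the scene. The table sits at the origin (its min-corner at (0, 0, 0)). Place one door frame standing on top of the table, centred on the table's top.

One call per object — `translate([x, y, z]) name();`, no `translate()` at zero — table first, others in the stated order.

table();
translate([148, 344, 713]) door_frame();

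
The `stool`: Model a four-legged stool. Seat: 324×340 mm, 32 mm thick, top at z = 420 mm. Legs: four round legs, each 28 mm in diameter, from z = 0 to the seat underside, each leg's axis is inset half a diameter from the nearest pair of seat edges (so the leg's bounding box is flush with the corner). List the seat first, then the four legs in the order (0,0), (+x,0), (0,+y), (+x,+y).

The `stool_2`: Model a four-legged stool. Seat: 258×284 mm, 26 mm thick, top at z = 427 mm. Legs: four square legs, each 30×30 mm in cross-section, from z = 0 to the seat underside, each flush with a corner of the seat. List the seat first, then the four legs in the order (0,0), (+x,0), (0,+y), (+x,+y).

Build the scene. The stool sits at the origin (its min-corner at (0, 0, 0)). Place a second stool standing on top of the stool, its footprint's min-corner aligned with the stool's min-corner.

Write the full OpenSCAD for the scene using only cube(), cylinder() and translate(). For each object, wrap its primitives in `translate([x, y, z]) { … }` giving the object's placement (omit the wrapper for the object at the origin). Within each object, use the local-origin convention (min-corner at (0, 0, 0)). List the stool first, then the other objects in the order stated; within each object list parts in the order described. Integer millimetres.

translate([0, 0, 388]) cube([324, 340, 32]);
translate([14, 14, 0]) cylinder(h = 388, r = 14);
translate([310, 14, 0]) cylinder(h = 388, r = 14);
translate([14, 326, 0]) cylinder(h = 388, r = 14);
translate([310, 326, 0]) cylinder(h = 388, r = 14);
translate([0, 0, 420]) {
  translate([0, 0, 401]) cube([258, 284, 26]);
  cube([30, 30, 401]);
  translate([228, 0, 0]) cube([30, 30, 401]);
  translate([0, 254, 0]) cube([30, 30, 401]);
  translate([228, 254, 0]) cube([30, 30, 401]);
}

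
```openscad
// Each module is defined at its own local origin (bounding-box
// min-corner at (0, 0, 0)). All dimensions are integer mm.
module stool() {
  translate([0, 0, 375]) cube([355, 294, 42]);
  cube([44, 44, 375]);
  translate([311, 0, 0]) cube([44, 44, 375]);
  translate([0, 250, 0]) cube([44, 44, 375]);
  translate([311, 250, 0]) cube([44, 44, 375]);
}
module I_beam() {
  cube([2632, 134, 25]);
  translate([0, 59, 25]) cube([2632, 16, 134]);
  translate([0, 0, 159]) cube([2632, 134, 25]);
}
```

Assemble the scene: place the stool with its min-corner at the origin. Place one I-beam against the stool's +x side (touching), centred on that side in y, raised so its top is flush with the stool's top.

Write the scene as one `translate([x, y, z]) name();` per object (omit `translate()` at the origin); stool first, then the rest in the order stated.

stool();
translate([355, 80, 233]) I_beam();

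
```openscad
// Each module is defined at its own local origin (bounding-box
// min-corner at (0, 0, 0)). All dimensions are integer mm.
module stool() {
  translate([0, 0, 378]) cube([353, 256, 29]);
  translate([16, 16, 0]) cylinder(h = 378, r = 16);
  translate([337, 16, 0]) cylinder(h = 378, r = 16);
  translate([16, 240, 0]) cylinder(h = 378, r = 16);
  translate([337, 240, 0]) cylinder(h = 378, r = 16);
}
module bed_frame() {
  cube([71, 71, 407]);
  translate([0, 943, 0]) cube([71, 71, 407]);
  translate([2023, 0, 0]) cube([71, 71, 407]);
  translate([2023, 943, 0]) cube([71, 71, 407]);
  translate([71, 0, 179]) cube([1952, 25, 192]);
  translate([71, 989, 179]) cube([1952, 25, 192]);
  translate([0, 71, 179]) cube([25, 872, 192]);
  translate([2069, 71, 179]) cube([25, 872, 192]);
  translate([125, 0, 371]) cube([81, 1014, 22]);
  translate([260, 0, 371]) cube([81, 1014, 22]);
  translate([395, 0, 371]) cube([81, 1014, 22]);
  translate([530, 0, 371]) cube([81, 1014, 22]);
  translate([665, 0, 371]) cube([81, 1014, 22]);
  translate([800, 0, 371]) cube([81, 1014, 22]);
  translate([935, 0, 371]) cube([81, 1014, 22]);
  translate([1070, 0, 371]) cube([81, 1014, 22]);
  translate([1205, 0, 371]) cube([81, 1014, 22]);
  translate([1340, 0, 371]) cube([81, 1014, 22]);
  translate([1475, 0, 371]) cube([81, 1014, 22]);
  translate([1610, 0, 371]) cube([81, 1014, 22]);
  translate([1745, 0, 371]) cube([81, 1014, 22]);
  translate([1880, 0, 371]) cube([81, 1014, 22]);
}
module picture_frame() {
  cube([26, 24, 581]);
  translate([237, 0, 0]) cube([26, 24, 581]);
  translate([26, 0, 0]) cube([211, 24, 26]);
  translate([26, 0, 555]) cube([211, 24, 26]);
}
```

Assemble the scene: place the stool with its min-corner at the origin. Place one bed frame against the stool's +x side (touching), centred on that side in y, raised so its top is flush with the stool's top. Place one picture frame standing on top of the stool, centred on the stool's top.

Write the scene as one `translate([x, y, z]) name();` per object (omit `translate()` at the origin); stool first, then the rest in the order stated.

stool();
translate([353, -379, 0]) bed_frame();
translate([45, 116, 407]) picture_frame();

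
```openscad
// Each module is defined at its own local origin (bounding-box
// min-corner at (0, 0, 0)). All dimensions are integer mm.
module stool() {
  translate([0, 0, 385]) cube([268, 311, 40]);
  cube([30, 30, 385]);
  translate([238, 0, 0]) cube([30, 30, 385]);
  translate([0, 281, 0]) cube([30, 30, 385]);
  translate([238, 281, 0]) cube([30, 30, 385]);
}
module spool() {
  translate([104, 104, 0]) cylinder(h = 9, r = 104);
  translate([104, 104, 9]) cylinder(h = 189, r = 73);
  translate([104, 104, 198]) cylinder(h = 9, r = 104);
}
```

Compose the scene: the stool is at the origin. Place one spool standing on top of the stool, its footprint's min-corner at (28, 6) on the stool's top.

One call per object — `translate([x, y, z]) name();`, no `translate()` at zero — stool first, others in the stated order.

stool();
translate([28, 6, 425]) spool();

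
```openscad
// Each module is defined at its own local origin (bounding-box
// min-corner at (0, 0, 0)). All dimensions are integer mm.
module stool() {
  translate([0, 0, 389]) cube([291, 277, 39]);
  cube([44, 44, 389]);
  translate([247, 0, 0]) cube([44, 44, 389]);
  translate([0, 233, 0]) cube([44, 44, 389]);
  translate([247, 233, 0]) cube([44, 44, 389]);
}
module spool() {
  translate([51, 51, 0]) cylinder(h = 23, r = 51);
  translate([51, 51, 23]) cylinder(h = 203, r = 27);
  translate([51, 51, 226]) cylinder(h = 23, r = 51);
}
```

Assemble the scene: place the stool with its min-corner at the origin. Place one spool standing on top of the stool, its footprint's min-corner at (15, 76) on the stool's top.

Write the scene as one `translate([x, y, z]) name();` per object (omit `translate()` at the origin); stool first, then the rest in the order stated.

stool();
translate([15, 76, 428]) spool();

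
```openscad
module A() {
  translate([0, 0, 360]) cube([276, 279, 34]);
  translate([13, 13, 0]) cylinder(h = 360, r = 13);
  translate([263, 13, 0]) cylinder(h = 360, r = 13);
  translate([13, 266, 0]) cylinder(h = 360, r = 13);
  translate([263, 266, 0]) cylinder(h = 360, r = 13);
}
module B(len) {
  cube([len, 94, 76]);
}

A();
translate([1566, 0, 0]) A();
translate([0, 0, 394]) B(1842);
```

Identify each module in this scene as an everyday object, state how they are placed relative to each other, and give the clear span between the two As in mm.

A is a stool. B is a beam. A beam spans the tops of two stools. The clear span between the two stools is 1290 mm.

Second stool starts at x = 1566; first ends at x = 276; clear span = 1566 − 276 = 1290 mm.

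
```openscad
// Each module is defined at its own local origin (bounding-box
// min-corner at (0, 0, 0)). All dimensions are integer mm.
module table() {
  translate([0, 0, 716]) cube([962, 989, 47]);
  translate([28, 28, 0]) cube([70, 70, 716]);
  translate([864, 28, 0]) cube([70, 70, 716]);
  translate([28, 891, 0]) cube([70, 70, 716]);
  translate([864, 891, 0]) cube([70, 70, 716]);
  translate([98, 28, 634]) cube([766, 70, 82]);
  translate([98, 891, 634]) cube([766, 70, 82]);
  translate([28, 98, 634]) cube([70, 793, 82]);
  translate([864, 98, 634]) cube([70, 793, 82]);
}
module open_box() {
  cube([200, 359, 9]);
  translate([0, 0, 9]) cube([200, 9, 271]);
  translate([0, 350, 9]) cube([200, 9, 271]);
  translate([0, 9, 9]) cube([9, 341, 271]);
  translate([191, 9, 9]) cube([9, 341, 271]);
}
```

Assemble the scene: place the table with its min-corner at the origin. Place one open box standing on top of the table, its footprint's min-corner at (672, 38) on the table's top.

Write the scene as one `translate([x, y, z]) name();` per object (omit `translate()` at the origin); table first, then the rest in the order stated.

table();
translate([672, 38, 763]) open_box();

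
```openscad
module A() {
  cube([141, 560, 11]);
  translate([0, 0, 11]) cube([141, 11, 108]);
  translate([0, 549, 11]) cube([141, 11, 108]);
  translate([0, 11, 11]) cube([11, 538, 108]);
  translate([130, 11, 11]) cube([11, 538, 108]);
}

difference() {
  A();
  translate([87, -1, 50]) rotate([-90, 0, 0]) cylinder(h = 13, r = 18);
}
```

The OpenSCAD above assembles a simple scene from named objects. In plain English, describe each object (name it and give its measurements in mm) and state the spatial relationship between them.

A is an open storage box with external size 141×560×119 mm and wall thickness 11 mm (the base is also 11 mm thick). The base covers the whole footprint; the four walls stand on the base, with the y-facing walls full-width and the x-facing walls fitting between their inner faces.

The open box has a circular hole of radius 18 mm through its front wall, centred at (x = 87, z = 50).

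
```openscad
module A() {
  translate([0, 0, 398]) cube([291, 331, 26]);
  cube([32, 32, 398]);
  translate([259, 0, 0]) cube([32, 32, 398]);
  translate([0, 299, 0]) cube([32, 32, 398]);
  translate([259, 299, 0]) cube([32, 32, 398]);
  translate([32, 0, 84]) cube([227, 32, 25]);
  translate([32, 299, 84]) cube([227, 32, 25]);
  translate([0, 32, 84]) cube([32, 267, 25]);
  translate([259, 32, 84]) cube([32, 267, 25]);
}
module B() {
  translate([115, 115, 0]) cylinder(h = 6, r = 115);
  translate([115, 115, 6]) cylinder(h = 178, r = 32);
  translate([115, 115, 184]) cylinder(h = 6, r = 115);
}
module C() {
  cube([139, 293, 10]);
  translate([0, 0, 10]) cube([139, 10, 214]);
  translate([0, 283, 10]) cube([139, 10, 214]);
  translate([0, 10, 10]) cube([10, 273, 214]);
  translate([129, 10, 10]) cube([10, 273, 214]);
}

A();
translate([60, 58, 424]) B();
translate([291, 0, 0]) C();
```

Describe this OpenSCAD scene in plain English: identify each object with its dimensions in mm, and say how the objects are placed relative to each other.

A is a four-legged stool. The seat is a 291×331×26 mm slab whose top surface is at z = 424 mm; four square legs, each 32×32 mm in cross-section, run from the floor (z = 0) to the underside of the seat, each flush with a corner of the seat. Four stretchers, 32 mm wide and 25 mm tall, connect adjacent legs with their undersides at z = 84 mm, each running between the inner faces of the legs it joins and aligned with the legs' outer faces on the other axis.

B is a spool: two coaxial disc flanges of radius 115 mm and thickness 6 mm, joined by a core cylinder of radius 32 mm and height 178 mm. The lower flange rests on z = 0 and the three cylinders share a vertical axis.

C is an open-topped rectangular box: outside dimensions 139×293×224 mm, with a uniform wall and base thickness of 10 mm. The base is a full 139×293 slab on the floor; four walls sit on top of the base. The front and back walls (the −y and +y sides) span the full width; the two side walls fit between them.

The spool is on top of the stool. The open box is against the stool's +x side, with their −y faces flush.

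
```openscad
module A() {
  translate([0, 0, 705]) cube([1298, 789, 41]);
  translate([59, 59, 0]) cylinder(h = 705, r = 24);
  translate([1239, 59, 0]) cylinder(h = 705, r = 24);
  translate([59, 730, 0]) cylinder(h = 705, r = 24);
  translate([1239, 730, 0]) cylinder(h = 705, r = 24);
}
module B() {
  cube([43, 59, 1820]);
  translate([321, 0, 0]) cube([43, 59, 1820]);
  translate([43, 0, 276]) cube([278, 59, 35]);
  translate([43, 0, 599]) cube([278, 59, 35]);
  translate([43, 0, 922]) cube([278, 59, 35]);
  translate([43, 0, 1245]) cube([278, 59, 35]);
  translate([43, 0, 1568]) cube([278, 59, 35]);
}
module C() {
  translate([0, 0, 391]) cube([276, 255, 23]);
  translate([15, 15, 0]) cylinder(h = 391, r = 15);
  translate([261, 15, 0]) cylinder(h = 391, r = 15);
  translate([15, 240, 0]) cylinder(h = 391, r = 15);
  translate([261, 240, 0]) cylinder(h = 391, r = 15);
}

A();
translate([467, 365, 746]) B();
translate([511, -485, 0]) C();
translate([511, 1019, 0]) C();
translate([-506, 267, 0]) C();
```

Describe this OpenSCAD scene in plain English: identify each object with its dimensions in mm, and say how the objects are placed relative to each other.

A is a table: top 1298 mm (x) × 789 mm (y), 41 mm thick, upper face at z = 746 mm, on four round legs of 48 mm diameter, each leg's bounding box inset 35 mm from the nearest pair of top edges, running from z = 0 to the bottom of the top.

B is a straight ladder. Two 43×59 mm vertical rails, 1820 mm tall, stand 364 mm apart (outside-to-outside) with their front faces coplanar on the −y side. 5 rungs, each 59 mm deep and 35 mm tall, span between the inner faces of the rails, front faces flush with the rails. The lowest rung's underside is at z = 276 mm and rungs are spaced 323 mm apart (underside to underside).

C is a four-legged stool. The seat is a 276×255×23 mm slab whose top surface is at z = 414 mm; four round legs, each 30 mm in diameter, run from the floor (z = 0) to the underside of the seat, each leg's axis is inset half a diameter from the nearest pair of seat edges (so the leg's bounding box is flush with the corner).

The ladder is on top of the table, centred. Three stools sit around the table at the −y, +y, −x sides.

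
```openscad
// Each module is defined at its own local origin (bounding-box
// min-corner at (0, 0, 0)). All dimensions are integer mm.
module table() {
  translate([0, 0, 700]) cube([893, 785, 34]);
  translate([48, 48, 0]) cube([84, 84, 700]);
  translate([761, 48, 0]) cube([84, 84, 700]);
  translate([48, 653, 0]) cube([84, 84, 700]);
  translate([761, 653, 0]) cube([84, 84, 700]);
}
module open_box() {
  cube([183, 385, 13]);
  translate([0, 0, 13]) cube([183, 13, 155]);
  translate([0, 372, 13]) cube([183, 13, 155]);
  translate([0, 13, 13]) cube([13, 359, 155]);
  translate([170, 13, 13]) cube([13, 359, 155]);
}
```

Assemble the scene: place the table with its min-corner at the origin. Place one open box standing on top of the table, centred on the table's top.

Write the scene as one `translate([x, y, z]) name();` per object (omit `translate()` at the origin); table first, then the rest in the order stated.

table();
translate([355, 200, 734]) open_box();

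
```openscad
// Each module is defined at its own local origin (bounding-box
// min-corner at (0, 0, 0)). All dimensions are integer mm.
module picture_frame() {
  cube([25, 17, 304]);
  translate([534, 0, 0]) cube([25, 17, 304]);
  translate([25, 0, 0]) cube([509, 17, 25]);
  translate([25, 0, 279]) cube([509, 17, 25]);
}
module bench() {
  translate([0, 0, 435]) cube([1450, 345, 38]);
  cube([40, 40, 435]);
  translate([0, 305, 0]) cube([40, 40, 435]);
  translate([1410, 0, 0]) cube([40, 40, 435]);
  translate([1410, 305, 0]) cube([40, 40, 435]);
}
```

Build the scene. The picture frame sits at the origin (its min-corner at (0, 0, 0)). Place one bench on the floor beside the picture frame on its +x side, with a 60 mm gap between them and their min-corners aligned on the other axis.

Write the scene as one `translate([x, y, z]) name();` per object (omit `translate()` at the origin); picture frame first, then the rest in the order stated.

picture_frame();
translate([619, 0, 0]) bench();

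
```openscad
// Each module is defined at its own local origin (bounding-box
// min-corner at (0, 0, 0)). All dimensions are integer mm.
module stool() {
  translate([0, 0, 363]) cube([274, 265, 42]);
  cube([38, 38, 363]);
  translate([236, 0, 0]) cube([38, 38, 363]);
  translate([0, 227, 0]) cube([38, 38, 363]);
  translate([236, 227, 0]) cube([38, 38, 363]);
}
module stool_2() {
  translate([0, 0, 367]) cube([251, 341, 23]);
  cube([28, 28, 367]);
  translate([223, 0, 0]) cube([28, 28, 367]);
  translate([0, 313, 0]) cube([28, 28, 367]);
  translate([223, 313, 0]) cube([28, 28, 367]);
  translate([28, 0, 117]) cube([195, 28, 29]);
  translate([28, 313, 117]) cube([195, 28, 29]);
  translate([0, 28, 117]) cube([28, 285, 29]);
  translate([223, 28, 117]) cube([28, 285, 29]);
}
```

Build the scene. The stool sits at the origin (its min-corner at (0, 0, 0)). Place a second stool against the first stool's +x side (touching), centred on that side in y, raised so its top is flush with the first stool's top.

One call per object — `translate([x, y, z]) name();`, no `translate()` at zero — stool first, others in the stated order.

stool();
translate([274, -38, 15]) stool_2();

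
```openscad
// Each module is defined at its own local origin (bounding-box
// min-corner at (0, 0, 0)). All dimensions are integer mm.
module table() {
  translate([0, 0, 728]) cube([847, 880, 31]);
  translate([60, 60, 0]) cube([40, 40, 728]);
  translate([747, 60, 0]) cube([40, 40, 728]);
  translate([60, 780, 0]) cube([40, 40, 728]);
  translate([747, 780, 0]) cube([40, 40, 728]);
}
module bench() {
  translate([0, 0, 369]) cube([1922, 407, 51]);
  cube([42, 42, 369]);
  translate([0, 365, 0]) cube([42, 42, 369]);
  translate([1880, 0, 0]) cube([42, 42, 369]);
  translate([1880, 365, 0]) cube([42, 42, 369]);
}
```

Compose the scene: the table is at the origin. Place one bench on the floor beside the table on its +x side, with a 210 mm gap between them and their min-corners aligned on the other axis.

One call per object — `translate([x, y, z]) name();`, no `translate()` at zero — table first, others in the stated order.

table();
translate([1057, 0, 0]) bench();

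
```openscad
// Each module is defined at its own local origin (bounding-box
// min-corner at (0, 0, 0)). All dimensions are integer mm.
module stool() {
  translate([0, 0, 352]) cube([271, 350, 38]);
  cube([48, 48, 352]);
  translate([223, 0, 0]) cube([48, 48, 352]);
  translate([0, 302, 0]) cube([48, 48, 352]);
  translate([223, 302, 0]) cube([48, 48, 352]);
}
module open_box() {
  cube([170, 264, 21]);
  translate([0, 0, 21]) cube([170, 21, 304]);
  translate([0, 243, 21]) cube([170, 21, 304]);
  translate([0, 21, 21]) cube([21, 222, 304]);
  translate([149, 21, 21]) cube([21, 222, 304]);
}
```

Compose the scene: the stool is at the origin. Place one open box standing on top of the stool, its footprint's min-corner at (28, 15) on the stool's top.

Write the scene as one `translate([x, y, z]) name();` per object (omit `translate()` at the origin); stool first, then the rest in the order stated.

stool();
translate([28, 15, 390]) open_box();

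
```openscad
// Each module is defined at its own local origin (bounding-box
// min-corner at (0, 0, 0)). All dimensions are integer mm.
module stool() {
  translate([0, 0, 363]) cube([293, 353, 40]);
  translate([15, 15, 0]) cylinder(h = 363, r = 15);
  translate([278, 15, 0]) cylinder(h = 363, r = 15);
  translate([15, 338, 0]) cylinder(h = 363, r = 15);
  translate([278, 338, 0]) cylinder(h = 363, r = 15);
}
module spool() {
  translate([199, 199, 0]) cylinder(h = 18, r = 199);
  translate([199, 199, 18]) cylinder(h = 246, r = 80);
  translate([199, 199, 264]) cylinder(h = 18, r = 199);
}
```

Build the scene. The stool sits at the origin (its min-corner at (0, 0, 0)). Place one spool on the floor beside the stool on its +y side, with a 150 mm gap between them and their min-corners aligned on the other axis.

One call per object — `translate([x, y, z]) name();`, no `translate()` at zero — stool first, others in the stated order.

stool();
translate([0, 503, 0]) spool();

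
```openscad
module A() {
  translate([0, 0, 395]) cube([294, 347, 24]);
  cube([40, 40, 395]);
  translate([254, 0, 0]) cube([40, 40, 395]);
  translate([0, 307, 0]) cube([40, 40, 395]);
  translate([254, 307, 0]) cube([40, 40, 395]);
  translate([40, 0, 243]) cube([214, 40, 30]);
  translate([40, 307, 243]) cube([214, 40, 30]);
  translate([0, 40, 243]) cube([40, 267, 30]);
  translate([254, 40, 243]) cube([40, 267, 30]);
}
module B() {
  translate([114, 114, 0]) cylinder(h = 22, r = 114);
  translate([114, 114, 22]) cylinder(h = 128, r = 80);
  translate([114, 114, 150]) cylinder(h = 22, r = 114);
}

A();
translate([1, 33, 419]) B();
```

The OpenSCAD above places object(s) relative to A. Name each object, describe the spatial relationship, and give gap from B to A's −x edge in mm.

The spool's min-x is at 1; the stool's min-x is 0; gap = 1 mm.

A is a stool. B is a spool. The spool is on top of the stool. The gap from the spool to the stool's −x edge is 1 mm.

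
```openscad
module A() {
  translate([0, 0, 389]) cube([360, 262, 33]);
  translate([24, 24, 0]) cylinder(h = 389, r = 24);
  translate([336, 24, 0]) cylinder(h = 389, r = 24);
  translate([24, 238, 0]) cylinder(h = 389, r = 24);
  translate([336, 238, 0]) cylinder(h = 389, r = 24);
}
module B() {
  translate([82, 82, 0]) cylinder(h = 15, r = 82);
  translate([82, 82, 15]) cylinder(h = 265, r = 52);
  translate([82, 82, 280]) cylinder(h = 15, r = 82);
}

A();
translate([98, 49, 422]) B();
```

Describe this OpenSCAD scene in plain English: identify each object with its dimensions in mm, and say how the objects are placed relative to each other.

A is a four-legged stool. The seat is 360×262 mm, 33 mm thick, top at z = 422 mm. It stands on four round legs, each 48 mm in diameter, from z = 0 to the seat underside, each leg's axis is inset half a diameter from the nearest pair of seat edges (so the leg's bounding box is flush with the corner).

B is a spool: two coaxial disc flanges of radius 82 mm and thickness 15 mm, joined by a core cylinder of radius 52 mm and height 265 mm. The lower flange rests on z = 0 and the three cylinders share a vertical axis.

The spool is on top of the stool, centred.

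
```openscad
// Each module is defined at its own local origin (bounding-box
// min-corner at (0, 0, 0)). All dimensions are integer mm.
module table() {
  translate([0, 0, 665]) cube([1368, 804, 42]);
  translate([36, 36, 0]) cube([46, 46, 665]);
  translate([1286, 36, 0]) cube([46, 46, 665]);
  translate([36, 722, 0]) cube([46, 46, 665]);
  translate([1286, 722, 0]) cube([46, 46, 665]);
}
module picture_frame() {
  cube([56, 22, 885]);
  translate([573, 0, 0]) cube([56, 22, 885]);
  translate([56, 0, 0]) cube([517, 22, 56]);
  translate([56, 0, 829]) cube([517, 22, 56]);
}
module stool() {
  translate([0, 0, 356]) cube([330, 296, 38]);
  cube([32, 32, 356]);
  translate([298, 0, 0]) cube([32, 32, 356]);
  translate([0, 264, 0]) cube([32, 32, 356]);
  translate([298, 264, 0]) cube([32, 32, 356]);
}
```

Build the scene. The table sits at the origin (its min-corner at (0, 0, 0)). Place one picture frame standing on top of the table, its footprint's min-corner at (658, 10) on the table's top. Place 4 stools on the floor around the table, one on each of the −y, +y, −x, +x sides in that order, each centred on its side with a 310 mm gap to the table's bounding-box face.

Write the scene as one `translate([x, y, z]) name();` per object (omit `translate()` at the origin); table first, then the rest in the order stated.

table();
translate([658, 10, 707]) picture_frame();
translate([519, -606, 0]) stool();
translate([519, 1114, 0]) stool();
translate([-640, 254, 0]) stool();
translate([1678, 254, 0]) stool();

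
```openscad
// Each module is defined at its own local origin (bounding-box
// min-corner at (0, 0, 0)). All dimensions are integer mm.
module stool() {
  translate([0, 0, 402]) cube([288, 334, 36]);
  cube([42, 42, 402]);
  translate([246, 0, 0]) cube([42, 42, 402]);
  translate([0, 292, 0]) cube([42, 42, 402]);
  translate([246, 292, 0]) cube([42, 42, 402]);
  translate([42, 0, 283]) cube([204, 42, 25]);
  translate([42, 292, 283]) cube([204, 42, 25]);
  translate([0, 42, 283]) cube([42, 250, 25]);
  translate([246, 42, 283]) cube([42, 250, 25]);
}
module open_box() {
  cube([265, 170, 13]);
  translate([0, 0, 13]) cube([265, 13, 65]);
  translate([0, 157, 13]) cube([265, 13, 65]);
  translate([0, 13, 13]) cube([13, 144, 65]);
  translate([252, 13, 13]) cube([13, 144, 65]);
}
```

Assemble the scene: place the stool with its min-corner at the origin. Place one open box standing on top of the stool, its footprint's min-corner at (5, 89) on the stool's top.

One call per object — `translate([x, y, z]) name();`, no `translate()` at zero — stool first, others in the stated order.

stool();
translate([5, 89, 438]) open_box();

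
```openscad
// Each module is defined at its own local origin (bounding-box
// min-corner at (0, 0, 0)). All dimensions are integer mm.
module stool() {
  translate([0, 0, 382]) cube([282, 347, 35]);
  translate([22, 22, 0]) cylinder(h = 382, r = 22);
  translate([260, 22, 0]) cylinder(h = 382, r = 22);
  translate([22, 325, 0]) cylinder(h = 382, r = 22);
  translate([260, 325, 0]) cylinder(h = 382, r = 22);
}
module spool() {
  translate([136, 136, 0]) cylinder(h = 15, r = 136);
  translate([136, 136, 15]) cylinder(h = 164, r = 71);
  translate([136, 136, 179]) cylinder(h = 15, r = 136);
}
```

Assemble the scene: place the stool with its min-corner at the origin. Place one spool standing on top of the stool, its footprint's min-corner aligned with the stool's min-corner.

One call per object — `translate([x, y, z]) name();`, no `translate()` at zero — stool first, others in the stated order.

stool();
translate([0, 0, 417]) spool();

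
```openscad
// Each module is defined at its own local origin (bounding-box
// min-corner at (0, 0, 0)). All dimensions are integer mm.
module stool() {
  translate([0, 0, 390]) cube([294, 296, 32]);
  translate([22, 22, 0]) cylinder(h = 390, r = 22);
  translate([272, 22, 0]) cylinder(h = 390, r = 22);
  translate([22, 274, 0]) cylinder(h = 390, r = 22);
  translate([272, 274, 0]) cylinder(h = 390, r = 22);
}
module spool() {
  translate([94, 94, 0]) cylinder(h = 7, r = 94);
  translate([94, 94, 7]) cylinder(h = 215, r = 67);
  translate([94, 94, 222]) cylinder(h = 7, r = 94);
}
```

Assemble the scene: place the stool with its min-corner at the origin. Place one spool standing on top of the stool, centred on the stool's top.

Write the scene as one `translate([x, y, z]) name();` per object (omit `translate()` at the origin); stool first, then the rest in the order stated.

stool();
translate([53, 54, 422]) spool();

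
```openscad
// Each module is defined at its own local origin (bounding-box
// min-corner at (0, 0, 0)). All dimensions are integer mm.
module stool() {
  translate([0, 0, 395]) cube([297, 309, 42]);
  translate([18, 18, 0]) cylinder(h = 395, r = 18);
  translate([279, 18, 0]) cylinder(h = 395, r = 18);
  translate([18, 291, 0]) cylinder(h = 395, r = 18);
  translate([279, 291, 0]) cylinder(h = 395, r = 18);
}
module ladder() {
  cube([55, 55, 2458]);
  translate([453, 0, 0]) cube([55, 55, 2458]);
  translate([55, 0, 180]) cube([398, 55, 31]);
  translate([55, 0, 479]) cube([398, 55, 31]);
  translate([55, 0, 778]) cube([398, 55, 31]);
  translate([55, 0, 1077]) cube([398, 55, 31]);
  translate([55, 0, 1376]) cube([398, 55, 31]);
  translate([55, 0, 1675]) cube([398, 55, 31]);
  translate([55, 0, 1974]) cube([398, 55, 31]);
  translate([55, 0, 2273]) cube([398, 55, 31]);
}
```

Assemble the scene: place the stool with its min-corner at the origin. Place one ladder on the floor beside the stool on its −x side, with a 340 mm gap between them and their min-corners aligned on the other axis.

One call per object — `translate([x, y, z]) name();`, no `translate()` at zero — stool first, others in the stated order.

stool();
translate([-848, 0, 0]) ladder();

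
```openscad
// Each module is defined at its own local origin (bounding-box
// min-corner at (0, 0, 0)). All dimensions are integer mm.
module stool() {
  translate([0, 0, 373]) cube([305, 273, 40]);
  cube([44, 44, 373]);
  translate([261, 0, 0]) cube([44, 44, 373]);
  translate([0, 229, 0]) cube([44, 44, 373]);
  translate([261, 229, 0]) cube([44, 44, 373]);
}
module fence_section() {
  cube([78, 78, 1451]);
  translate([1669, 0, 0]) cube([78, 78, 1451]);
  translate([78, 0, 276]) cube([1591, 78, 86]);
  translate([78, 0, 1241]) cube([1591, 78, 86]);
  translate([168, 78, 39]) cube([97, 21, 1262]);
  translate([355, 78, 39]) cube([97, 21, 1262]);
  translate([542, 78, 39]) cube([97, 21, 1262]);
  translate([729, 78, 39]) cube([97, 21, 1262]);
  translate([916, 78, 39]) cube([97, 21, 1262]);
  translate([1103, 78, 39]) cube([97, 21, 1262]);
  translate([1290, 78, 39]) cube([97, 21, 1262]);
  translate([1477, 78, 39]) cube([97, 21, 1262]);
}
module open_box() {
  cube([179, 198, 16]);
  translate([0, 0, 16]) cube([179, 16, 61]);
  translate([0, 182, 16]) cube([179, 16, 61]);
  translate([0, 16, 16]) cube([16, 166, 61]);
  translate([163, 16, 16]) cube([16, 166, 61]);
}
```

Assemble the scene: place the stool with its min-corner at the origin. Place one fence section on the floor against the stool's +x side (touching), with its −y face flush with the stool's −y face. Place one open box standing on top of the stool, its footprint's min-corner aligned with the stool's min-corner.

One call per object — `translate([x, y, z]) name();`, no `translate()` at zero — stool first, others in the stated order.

stool();
translate([305, 0, 0]) fence_section();
translate([0, 0, 413]) open_box();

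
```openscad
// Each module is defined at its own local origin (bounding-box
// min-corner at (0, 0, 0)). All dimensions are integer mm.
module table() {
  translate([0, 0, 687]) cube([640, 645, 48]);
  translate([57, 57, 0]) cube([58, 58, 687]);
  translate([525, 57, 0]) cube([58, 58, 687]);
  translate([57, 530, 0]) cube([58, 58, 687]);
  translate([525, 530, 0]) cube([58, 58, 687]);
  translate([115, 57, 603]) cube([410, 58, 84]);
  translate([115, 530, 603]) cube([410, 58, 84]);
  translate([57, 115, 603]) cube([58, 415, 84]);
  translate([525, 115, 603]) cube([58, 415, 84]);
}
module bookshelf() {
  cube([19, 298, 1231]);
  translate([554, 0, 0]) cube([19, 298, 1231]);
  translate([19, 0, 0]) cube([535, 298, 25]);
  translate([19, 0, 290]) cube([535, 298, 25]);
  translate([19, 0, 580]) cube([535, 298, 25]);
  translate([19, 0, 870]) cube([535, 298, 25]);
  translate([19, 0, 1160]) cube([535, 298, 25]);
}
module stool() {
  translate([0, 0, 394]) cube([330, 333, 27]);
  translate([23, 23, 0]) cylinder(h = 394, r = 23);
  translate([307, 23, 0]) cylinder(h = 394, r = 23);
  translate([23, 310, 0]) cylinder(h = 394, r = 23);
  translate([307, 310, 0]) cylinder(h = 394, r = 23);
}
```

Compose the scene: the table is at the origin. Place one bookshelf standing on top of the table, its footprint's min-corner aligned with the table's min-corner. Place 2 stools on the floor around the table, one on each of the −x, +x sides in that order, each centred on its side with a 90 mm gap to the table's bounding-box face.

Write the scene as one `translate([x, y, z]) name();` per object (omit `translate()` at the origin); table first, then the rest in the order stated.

table();
translate([0, 0, 735]) bookshelf();
translate([-420, 156, 0]) stool();
translate([730, 156, 0]) stool();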